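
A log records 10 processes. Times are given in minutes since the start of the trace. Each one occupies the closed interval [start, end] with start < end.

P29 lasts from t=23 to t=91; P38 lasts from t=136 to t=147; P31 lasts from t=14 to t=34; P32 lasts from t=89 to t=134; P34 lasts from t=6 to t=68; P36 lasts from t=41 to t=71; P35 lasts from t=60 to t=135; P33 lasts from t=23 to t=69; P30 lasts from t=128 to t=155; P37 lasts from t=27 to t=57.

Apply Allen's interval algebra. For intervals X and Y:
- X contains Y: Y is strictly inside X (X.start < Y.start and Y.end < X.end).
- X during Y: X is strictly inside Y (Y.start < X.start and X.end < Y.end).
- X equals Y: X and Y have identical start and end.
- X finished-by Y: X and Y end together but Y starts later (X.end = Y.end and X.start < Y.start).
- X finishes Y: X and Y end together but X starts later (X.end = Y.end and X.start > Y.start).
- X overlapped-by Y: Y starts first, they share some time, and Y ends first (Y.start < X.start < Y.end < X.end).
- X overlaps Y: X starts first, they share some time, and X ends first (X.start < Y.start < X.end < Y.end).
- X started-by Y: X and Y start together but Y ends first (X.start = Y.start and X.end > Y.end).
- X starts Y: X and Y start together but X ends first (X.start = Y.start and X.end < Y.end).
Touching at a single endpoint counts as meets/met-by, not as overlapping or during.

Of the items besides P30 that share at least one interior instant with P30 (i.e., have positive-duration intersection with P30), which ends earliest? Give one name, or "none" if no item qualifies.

P32

Target P30 = [t=128, t=155].
P29 [t=23, t=91] → before → excluded.
P31 [t=14, t=34] → before → excluded.
P32 [t=89, t=134] → overlaps → candidate.
P33 [t=23, t=69] → before → excluded.
P34 [t=6, t=68] → before → excluded.
P35 [t=60, t=135] → overlaps → candidate.
P36 [t=41, t=71] → before → excluded.
P37 [t=27, t=57] → before → excluded.
P38 [t=136, t=147] → during → candidate.
Among candidates, earliest end is t=134 → P32.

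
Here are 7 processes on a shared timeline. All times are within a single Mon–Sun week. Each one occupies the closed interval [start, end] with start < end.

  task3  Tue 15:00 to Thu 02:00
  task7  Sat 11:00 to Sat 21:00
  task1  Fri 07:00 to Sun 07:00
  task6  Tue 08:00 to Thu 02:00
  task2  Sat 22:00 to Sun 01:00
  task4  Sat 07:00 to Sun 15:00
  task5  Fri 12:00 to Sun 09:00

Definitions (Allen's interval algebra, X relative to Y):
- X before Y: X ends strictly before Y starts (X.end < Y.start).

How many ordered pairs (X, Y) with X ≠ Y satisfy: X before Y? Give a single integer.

Checking all 42 ordered pairs for relation 'before'; matching pairs in alphabetical order:
(task3, task1): task3 before task1 ✓
(task3, task2): task3 before task2 ✓
(task3, task4): task3 before task4 ✓
(task3, task5): task3 before task5 ✓
(task3, task7): task3 before task7 ✓
(task6, task1): task6 before task1 ✓
(task6, task2): task6 before task2 ✓
(task6, task4): task6 before task4 ✓
(task6, task5): task6 before task5 ✓
(task6, task7): task6 before task7 ✓
(task7, task2): task7 before task2 ✓
Count: 11.

11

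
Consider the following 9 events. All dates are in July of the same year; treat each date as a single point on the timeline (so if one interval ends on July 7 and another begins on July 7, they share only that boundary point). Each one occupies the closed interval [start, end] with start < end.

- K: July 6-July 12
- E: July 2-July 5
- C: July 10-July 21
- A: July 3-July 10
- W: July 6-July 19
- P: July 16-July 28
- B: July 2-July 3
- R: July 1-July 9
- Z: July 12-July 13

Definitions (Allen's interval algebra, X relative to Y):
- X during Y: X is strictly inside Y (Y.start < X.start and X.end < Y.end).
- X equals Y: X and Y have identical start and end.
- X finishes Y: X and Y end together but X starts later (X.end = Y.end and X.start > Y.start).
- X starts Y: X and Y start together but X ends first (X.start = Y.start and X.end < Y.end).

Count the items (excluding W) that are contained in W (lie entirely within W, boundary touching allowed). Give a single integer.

Target W = [July 6, July 19].
A [July 3, July 10] → overlaps → no.
B [July 2, July 3] → before → no.
C [July 10, July 21] → overlapped-by → no.
E [July 2, July 5] → before → no.
K [July 6, July 12] → starts → counts.
P [July 16, July 28] → overlapped-by → no.
R [July 1, July 9] → overlaps → no.
Z [July 12, July 13] → during → counts.
Total: 2.

2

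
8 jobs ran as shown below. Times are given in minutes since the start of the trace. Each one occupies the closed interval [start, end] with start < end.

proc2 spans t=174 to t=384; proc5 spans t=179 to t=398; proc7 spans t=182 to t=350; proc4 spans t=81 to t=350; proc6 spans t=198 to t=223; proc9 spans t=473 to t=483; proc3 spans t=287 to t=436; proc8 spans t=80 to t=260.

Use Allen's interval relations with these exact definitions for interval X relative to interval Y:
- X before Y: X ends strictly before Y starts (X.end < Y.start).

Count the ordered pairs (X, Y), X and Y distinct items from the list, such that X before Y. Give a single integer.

Checking all 56 ordered pairs for relation 'before'; matching pairs in alphabetical order:
(proc2, proc9): proc2 before proc9 ✓
(proc3, proc9): proc3 before proc9 ✓
(proc4, proc9): proc4 before proc9 ✓
(proc5, proc9): proc5 before proc9 ✓
(proc6, proc3): proc6 before proc3 ✓
(proc6, proc9): proc6 before proc9 ✓
(proc7, proc9): proc7 before proc9 ✓
(proc8, proc3): proc8 before proc3 ✓
(proc8, proc9): proc8 before proc9 ✓
Count: 9.

9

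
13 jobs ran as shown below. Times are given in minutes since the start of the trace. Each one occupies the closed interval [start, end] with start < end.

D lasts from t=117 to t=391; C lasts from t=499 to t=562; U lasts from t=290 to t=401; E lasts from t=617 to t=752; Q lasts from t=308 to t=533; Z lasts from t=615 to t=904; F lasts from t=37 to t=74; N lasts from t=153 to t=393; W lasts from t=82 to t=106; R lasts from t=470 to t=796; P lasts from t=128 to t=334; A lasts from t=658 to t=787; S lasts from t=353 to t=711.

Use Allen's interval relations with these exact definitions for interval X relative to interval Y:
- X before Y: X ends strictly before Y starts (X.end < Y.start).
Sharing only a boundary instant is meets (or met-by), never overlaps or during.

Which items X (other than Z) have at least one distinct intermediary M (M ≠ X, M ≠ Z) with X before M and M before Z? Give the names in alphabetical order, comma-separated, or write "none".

D, F, N, P, U, W

Target Z = [t=615, t=904].
Intermediaries M with M before Z: C, D, F, N, P, Q, U, W.
Via C — items with X before C: D, F, N, P, U, W.
Via D — items with X before D: F, W.
Via F — items with X before F: none.
Via N — items with X before N: F, W.
Via P — items with X before P: F, W.
Via Q — items with X before Q: F, W.
Via U — items with X before U: F, W.
Via W — items with X before W: F.
Union: D, F, N, P, U, W.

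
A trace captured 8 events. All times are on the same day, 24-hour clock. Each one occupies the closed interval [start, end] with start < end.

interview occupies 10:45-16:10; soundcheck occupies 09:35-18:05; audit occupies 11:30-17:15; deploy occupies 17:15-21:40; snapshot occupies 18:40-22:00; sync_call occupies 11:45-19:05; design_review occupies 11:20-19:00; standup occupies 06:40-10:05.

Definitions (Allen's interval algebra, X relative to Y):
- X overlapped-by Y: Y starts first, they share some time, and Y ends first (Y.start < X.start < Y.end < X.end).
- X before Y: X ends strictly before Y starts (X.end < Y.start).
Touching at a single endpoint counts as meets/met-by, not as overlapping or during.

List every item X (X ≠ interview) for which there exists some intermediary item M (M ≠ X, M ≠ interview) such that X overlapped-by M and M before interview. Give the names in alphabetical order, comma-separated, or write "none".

soundcheck

Target interview = [10:45, 16:10].
Intermediaries M with M before interview: standup.
Via standup — items with X overlapped-by standup: soundcheck.
Union: soundcheck.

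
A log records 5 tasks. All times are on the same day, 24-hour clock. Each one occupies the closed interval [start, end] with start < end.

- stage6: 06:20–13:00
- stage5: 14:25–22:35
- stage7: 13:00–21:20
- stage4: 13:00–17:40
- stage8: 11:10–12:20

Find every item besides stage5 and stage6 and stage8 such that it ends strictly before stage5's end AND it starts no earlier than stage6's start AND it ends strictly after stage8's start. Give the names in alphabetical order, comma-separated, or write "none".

Conditions: its end is strictly before stage5's end (X.end < 22:35) AND its start is no earlier than stage6's start (X.start >= 06:20) AND its end is strictly after stage8's start (X.end > 11:10).
stage4: end 17:40 < 22:35? ✓; start 13:00 >= 06:20? ✓; end 17:40 > 11:10? ✓ → yes.
stage7: end 21:20 < 22:35? ✓; start 13:00 >= 06:20? ✓; end 21:20 > 11:10? ✓ → yes.
Result: stage4, stage7.

stage4, stage7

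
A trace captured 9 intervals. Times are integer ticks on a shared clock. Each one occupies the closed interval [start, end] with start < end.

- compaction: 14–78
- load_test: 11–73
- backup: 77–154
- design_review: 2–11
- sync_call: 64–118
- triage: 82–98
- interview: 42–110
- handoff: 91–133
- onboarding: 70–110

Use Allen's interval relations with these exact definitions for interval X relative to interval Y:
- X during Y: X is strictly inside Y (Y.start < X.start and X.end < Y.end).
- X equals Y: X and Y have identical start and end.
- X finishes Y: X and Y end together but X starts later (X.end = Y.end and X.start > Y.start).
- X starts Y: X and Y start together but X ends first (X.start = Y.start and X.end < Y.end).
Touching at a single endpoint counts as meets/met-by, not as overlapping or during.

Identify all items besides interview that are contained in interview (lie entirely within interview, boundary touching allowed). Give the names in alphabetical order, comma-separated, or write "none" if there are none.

onboarding, triage

Target interview = [42, 110].
backup [77, 154] → overlapped-by → no.
compaction [14, 78] → overlaps → no.
design_review [2, 11] → before → no.
handoff [91, 133] → overlapped-by → no.
load_test [11, 73] → overlaps → no.
onboarding [70, 110] → finishes → yes.
sync_call [64, 118] → overlapped-by → no.
triage [82, 98] → during → yes.
Result: onboarding, triage.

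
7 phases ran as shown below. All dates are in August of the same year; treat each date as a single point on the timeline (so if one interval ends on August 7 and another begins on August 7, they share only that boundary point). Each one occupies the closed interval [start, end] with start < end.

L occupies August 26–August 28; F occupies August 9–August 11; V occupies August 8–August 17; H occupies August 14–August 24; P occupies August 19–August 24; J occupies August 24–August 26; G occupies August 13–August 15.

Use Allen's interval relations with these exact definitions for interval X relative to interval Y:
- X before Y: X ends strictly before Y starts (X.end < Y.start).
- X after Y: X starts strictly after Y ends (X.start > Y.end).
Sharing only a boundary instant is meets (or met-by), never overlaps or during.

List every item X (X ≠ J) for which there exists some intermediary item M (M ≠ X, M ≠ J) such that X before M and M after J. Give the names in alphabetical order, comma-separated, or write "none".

none

Target J = [August 24, August 26].
Intermediaries M with M after J: none.
Union: none.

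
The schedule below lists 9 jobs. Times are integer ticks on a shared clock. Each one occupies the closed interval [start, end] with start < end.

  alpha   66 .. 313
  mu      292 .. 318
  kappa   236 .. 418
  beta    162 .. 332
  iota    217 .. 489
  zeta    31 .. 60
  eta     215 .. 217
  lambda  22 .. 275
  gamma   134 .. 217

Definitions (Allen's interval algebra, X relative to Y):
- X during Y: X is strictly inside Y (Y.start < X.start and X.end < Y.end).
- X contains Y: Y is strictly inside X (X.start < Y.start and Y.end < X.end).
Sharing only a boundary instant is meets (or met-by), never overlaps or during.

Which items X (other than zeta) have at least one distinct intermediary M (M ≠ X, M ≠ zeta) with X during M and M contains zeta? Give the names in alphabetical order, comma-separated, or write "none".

Target zeta = [31, 60].
Intermediaries M with M contains zeta: lambda.
Via lambda — items with X during lambda: eta, gamma.
Union: eta, gamma.

eta, gamma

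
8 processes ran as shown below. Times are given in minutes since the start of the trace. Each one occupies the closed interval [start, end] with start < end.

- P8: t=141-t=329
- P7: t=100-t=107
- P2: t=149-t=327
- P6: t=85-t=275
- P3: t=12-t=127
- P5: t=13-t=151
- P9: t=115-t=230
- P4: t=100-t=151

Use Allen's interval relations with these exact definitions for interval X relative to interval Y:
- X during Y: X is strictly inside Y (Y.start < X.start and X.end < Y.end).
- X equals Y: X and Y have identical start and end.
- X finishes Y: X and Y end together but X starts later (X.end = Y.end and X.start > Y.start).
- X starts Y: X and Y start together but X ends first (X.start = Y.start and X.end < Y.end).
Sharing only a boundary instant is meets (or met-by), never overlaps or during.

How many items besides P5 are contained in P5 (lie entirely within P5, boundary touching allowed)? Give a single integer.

Target P5 = [t=13, t=151].
P2 [t=149, t=327] → overlapped-by → no.
P3 [t=12, t=127] → overlaps → no.
P4 [t=100, t=151] → finishes → counts.
P6 [t=85, t=275] → overlapped-by → no.
P7 [t=100, t=107] → during → counts.
P8 [t=141, t=329] → overlapped-by → no.
P9 [t=115, t=230] → overlapped-by → no.
Total: 2.

2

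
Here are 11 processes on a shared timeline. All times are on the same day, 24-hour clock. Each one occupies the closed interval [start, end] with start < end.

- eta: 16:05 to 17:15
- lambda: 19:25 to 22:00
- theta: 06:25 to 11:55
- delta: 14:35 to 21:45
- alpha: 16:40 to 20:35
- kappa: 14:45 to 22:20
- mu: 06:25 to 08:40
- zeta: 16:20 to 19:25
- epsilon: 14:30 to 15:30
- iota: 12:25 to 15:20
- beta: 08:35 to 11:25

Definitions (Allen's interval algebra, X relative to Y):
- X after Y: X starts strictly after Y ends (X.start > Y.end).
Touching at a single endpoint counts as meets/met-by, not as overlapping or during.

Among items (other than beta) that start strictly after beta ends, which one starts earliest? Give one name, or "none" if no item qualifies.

Target beta = [08:35, 11:25].
alpha [16:40, 20:35] → after → candidate.
delta [14:35, 21:45] → after → candidate.
epsilon [14:30, 15:30] → after → candidate.
eta [16:05, 17:15] → after → candidate.
iota [12:25, 15:20] → after → candidate.
kappa [14:45, 22:20] → after → candidate.
lambda [19:25, 22:00] → after → candidate.
mu [06:25, 08:40] → overlaps → excluded.
theta [06:25, 11:55] → contains → excluded.
zeta [16:20, 19:25] → after → candidate.
Among candidates, earliest start is 12:25 → iota.

iota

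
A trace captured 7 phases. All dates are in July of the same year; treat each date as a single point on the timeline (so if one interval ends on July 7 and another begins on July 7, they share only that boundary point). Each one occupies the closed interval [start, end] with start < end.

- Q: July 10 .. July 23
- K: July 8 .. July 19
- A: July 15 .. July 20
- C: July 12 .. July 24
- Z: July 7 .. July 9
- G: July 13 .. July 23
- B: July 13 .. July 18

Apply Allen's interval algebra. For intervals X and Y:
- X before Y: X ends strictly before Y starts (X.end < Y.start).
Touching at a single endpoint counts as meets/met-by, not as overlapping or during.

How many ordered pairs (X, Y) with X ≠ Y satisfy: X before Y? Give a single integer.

5

Checking all 42 ordered pairs for relation 'before'; matching pairs in alphabetical order:
(Z, A): Z before A ✓
(Z, B): Z before B ✓
(Z, C): Z before C ✓
(Z, G): Z before G ✓
(Z, Q): Z before Q ✓
Count: 5.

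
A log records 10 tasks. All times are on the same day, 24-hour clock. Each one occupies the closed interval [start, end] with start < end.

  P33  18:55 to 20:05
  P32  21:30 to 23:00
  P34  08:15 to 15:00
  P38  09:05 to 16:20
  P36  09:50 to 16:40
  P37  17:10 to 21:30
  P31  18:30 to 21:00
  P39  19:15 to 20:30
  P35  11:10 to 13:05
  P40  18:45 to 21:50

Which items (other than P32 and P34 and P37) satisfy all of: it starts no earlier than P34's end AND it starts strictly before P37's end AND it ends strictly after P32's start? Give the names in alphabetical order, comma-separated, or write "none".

P40

Conditions: its start is no earlier than P34's end (X.start >= 15:00) AND its start is strictly before P37's end (X.start < 21:30) AND its end is strictly after P32's start (X.end > 21:30).
P31: start 18:30 >= 15:00? ✓; start 18:30 < 21:30? ✓; end 21:00 > 21:30? ✗ → no.
P33: start 18:55 >= 15:00? ✓; start 18:55 < 21:30? ✓; end 20:05 > 21:30? ✗ → no.
P35: start 11:10 >= 15:00? ✗; start 11:10 < 21:30? ✓; end 13:05 > 21:30? ✗ → no.
P36: start 09:50 >= 15:00? ✗; start 09:50 < 21:30? ✓; end 16:40 > 21:30? ✗ → no.
P38: start 09:05 >= 15:00? ✗; start 09:05 < 21:30? ✓; end 16:20 > 21:30? ✗ → no.
P39: start 19:15 >= 15:00? ✓; start 19:15 < 21:30? ✓; end 20:30 > 21:30? ✗ → no.
P40: start 18:45 >= 15:00? ✓; start 18:45 < 21:30? ✓; end 21:50 > 21:30? ✓ → yes.
Result: P40.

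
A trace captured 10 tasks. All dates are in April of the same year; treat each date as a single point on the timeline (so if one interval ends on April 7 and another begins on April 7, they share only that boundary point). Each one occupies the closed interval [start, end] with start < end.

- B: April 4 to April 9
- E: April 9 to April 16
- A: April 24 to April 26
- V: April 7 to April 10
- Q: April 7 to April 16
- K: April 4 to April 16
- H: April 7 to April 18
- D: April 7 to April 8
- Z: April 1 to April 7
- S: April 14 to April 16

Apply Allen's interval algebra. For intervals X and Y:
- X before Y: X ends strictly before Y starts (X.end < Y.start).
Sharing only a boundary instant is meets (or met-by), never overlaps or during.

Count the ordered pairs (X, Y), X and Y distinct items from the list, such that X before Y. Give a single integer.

Checking all 90 ordered pairs for relation 'before'; matching pairs in alphabetical order:
(B, A): B before A ✓
(B, S): B before S ✓
(D, A): D before A ✓
(D, E): D before E ✓
(D, S): D before S ✓
(E, A): E before A ✓
(H, A): H before A ✓
(K, A): K before A ✓
(Q, A): Q before A ✓
(S, A): S before A ✓
(V, A): V before A ✓
(V, S): V before S ✓
(Z, A): Z before A ✓
(Z, E): Z before E ✓
(Z, S): Z before S ✓
Count: 15.

15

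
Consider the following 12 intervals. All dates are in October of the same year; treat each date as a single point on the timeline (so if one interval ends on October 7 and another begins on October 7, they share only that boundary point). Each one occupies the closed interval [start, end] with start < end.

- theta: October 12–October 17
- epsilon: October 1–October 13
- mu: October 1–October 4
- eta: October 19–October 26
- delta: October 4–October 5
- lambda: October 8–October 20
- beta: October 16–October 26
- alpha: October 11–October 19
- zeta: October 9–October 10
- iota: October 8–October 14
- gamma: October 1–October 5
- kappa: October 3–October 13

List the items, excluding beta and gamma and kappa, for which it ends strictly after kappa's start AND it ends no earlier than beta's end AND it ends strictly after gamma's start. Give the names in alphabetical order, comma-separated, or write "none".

eta

Conditions: its end is strictly after kappa's start (X.end > October 3) AND its end is no earlier than beta's end (X.end >= October 26) AND its end is strictly after gamma's start (X.end > October 1).
alpha: end October 19 > October 3? ✓; end October 19 >= October 26? ✗; end October 19 > October 1? ✓ → no.
delta: end October 5 > October 3? ✓; end October 5 >= October 26? ✗; end October 5 > October 1? ✓ → no.
epsilon: end October 13 > October 3? ✓; end October 13 >= October 26? ✗; end October 13 > October 1? ✓ → no.
eta: end October 26 > October 3? ✓; end October 26 >= October 26? ✓; end October 26 > October 1? ✓ → yes.
iota: end October 14 > October 3? ✓; end October 14 >= October 26? ✗; end October 14 > October 1? ✓ → no.
lambda: end October 20 > October 3? ✓; end October 20 >= October 26? ✗; end October 20 > October 1? ✓ → no.
mu: end October 4 > October 3? ✓; end October 4 >= October 26? ✗; end October 4 > October 1? ✓ → no.
theta: end October 17 > October 3? ✓; end October 17 >= October 26? ✗; end October 17 > October 1? ✓ → no.
zeta: end October 10 > October 3? ✓; end October 10 >= October 26? ✗; end October 10 > October 1? ✓ → no.
Result: eta.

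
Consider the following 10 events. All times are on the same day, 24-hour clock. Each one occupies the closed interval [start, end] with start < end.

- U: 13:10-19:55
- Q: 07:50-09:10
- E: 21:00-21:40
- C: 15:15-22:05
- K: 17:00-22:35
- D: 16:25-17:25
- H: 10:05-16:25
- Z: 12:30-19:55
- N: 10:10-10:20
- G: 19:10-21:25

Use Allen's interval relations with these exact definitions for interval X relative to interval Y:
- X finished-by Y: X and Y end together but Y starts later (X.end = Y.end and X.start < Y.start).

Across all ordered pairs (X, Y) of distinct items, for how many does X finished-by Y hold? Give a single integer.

1

Checking all 90 ordered pairs for relation 'finished-by'; matching pairs in alphabetical order:
(Z, U): Z finished-by U ✓
Count: 1.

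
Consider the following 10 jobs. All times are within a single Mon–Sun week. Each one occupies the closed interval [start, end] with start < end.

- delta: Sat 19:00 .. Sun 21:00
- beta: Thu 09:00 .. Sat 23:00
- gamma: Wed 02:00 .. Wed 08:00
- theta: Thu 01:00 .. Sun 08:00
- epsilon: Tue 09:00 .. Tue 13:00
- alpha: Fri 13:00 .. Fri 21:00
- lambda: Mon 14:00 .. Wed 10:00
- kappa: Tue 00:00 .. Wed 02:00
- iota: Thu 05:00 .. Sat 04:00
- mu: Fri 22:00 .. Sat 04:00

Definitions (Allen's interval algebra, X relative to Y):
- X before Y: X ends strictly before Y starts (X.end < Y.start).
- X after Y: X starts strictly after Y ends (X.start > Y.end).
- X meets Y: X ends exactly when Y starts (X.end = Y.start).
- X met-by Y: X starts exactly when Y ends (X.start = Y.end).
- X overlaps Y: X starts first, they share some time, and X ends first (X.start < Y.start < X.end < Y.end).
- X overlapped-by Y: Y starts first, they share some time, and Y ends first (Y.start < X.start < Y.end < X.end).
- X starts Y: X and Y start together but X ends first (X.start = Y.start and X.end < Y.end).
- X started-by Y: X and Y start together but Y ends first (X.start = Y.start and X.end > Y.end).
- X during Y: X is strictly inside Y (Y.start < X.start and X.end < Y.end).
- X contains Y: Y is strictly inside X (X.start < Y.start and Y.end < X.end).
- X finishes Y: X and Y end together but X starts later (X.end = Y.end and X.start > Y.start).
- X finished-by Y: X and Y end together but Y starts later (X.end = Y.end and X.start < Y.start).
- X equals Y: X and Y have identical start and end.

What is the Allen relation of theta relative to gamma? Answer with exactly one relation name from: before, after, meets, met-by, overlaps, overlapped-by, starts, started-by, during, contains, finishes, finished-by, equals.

theta = [Thu 01:00, Sun 08:00]; gamma = [Wed 02:00, Wed 08:00].
Compare endpoints: theta.start > gamma.start, theta.start > gamma.end, theta.end > gamma.start, theta.end > gamma.end.
That pattern is 'after'.

after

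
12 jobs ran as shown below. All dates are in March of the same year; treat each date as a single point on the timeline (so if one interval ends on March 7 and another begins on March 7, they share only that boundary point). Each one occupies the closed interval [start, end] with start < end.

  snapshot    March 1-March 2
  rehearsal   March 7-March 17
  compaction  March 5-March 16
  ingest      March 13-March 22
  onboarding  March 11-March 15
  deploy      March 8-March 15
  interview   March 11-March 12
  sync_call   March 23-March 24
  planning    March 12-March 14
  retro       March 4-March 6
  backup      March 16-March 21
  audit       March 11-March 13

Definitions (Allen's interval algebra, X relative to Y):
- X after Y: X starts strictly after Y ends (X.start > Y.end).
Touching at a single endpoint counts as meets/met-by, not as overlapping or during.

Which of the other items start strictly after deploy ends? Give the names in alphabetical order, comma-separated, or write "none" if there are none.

backup, sync_call

Target deploy = [March 8, March 15].
audit [March 11, March 13] → during → no.
backup [March 16, March 21] → after → yes.
compaction [March 5, March 16] → contains → no.
ingest [March 13, March 22] → overlapped-by → no.
interview [March 11, March 12] → during → no.
onboarding [March 11, March 15] → finishes → no.
planning [March 12, March 14] → during → no.
rehearsal [March 7, March 17] → contains → no.
retro [March 4, March 6] → before → no.
snapshot [March 1, March 2] → before → no.
sync_call [March 23, March 24] → after → yes.
Result: backup, sync_call.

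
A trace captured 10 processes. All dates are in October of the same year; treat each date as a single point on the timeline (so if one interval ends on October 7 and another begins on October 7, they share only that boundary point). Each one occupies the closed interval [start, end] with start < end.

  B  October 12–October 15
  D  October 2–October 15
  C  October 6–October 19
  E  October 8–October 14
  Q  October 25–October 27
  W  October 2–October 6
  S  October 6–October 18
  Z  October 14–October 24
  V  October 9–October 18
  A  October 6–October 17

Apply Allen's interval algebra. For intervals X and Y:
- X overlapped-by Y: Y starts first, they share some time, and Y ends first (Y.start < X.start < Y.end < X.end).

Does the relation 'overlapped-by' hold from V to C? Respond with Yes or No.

No

V = [October 9, October 18], C = [October 6, October 19].
Actual relation of V to C: during.
Asked whether 'overlapped-by' holds → No.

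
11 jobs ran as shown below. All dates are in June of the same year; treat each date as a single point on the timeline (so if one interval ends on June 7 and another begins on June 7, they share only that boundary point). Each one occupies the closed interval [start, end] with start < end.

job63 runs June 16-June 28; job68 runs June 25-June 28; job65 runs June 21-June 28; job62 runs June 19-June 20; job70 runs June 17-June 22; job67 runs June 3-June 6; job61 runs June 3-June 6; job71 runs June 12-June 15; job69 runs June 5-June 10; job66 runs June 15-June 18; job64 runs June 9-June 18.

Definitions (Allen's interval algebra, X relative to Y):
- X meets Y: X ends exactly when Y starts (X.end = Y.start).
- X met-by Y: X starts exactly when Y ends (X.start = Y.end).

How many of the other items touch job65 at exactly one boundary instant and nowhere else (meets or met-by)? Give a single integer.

Target job65 = [June 21, June 28].
job61 [June 3, June 6] → before → no.
job62 [June 19, June 20] → before → no.
job63 [June 16, June 28] → finished-by → no.
job64 [June 9, June 18] → before → no.
job66 [June 15, June 18] → before → no.
job67 [June 3, June 6] → before → no.
job68 [June 25, June 28] → finishes → no.
job69 [June 5, June 10] → before → no.
job70 [June 17, June 22] → overlaps → no.
job71 [June 12, June 15] → before → no.
Total: 0.

0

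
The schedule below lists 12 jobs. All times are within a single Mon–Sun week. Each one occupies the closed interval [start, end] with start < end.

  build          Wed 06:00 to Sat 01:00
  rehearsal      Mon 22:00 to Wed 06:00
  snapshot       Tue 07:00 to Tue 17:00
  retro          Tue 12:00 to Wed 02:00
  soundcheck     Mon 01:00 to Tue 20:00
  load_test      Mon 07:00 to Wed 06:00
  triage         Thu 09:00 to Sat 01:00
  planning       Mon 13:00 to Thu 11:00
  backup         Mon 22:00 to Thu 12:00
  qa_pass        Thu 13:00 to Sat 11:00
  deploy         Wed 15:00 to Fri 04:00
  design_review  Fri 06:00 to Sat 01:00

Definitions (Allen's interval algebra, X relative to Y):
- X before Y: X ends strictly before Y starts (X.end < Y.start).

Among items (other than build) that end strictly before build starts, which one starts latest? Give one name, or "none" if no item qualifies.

Target build = [Wed 06:00, Sat 01:00].
backup [Mon 22:00, Thu 12:00] → overlaps → excluded.
deploy [Wed 15:00, Fri 04:00] → during → excluded.
design_review [Fri 06:00, Sat 01:00] → finishes → excluded.
load_test [Mon 07:00, Wed 06:00] → meets → excluded.
planning [Mon 13:00, Thu 11:00] → overlaps → excluded.
qa_pass [Thu 13:00, Sat 11:00] → overlapped-by → excluded.
rehearsal [Mon 22:00, Wed 06:00] → meets → excluded.
retro [Tue 12:00, Wed 02:00] → before → candidate.
snapshot [Tue 07:00, Tue 17:00] → before → candidate.
soundcheck [Mon 01:00, Tue 20:00] → before → candidate.
triage [Thu 09:00, Sat 01:00] → finishes → excluded.
Among candidates, latest start is Tue 12:00 → retro.

retro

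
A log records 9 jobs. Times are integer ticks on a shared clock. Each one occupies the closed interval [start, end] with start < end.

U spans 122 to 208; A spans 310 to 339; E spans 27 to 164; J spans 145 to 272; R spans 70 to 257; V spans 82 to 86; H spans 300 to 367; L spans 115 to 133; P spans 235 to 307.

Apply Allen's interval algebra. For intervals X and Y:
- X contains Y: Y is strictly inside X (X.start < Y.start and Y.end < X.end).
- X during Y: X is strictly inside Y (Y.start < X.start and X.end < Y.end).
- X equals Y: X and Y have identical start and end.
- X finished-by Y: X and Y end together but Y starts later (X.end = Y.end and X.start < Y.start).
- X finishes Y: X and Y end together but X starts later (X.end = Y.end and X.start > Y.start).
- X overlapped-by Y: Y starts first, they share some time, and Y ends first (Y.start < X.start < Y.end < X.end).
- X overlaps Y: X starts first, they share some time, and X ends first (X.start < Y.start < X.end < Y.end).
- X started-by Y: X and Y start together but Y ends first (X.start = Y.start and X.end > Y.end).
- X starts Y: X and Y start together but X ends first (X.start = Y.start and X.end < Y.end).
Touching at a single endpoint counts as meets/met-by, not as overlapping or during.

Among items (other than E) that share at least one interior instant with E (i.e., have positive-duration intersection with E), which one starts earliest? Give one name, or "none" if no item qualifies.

R

Target E = [27, 164].
A [310, 339] → after → excluded.
H [300, 367] → after → excluded.
J [145, 272] → overlapped-by → candidate.
L [115, 133] → during → candidate.
P [235, 307] → after → excluded.
R [70, 257] → overlapped-by → candidate.
U [122, 208] → overlapped-by → candidate.
V [82, 86] → during → candidate.
Among candidates, earliest start is 70 → R.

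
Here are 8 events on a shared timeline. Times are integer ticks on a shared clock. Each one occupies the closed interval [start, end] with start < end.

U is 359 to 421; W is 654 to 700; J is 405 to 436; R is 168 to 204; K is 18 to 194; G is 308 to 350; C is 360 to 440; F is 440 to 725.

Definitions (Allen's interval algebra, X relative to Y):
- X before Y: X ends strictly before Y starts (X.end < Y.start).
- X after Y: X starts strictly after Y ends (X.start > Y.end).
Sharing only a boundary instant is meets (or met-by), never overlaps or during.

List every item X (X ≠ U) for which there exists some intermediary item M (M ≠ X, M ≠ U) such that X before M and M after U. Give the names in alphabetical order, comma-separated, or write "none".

Target U = [359, 421].
Intermediaries M with M after U: F, W.
Via F — items with X before F: G, J, K, R.
Via W — items with X before W: C, G, J, K, R.
Union: C, G, J, K, R.

C, G, J, K, R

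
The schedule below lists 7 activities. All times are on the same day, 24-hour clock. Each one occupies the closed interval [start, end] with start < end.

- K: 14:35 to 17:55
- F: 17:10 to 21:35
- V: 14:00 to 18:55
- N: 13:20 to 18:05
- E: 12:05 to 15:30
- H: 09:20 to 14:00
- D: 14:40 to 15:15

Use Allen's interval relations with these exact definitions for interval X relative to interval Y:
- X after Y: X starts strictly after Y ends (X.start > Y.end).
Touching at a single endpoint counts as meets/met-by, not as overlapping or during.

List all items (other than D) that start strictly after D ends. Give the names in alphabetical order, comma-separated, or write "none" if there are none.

Target D = [14:40, 15:15].
E [12:05, 15:30] → contains → no.
F [17:10, 21:35] → after → yes.
H [09:20, 14:00] → before → no.
K [14:35, 17:55] → contains → no.
N [13:20, 18:05] → contains → no.
V [14:00, 18:55] → contains → no.
Result: F.

F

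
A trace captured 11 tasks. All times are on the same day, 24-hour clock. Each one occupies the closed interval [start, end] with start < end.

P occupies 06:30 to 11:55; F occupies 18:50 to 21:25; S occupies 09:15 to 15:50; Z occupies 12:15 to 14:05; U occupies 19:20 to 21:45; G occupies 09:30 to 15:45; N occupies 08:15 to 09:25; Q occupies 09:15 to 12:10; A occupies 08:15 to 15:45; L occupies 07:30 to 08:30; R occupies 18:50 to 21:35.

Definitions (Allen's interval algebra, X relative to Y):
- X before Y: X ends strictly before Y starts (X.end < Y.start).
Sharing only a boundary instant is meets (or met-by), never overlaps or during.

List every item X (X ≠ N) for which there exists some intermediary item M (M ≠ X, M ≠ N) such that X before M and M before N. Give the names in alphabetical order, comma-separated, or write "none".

Target N = [08:15, 09:25].
Intermediaries M with M before N: none.
Union: none.

none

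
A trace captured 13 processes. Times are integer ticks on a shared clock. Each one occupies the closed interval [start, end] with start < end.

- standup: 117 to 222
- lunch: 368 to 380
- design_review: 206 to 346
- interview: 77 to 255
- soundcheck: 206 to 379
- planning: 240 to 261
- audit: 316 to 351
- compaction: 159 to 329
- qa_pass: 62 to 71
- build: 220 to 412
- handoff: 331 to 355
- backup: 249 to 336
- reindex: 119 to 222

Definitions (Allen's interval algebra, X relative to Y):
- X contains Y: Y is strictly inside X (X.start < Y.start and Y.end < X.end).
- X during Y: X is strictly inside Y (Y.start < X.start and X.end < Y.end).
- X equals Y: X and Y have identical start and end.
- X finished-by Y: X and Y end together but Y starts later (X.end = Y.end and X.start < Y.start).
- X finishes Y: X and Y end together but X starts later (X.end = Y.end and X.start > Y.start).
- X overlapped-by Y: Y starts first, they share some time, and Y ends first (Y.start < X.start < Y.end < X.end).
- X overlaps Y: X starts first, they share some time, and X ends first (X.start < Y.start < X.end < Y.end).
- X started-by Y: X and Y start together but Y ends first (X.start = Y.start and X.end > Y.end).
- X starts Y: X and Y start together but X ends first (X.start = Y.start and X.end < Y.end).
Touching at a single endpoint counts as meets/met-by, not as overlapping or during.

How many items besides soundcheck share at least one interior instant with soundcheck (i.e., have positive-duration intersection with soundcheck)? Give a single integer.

Target soundcheck = [206, 379].
audit [316, 351] → during → counts.
backup [249, 336] → during → counts.
build [220, 412] → overlapped-by → counts.
compaction [159, 329] → overlaps → counts.
design_review [206, 346] → starts → counts.
handoff [331, 355] → during → counts.
interview [77, 255] → overlaps → counts.
lunch [368, 380] → overlapped-by → counts.
planning [240, 261] → during → counts.
qa_pass [62, 71] → before → no.
reindex [119, 222] → overlaps → counts.
standup [117, 222] → overlaps → counts.
Total: 11.

11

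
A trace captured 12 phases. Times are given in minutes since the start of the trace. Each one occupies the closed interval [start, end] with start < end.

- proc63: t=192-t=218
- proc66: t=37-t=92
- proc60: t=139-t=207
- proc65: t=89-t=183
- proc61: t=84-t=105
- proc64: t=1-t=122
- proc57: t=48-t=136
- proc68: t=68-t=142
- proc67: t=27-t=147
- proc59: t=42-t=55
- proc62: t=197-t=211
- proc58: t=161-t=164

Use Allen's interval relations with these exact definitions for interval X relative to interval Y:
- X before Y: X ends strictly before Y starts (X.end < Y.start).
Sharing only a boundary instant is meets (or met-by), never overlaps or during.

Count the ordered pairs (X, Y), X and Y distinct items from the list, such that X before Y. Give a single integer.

33

Checking all 132 ordered pairs for relation 'before'; matching pairs in alphabetical order:
(proc57, proc58): proc57 before proc58 ✓
(proc57, proc60): proc57 before proc60 ✓
(proc57, proc62): proc57 before proc62 ✓
(proc57, proc63): proc57 before proc63 ✓
(proc58, proc62): proc58 before proc62 ✓
(proc58, proc63): proc58 before proc63 ✓
(proc59, proc58): proc59 before proc58 ✓
(proc59, proc60): proc59 before proc60 ✓
(proc59, proc61): proc59 before proc61 ✓
(proc59, proc62): proc59 before proc62 ✓
(proc59, proc63): proc59 before proc63 ✓
(proc59, proc65): proc59 before proc65 ✓
(proc59, proc68): proc59 before proc68 ✓
(proc61, proc58): proc61 before proc58 ✓
(proc61, proc60): proc61 before proc60 ✓
(proc61, proc62): proc61 before proc62 ✓
(proc61, proc63): proc61 before proc63 ✓
(proc64, proc58): proc64 before proc58 ✓
(proc64, proc60): proc64 before proc60 ✓
(proc64, proc62): proc64 before proc62 ✓
(proc64, proc63): proc64 before proc63 ✓
(proc65, proc62): proc65 before proc62 ✓
(proc65, proc63): proc65 before proc63 ✓
(proc66, proc58): proc66 before proc58 ✓
... plus 9 further pairs not listed.
Count: 33.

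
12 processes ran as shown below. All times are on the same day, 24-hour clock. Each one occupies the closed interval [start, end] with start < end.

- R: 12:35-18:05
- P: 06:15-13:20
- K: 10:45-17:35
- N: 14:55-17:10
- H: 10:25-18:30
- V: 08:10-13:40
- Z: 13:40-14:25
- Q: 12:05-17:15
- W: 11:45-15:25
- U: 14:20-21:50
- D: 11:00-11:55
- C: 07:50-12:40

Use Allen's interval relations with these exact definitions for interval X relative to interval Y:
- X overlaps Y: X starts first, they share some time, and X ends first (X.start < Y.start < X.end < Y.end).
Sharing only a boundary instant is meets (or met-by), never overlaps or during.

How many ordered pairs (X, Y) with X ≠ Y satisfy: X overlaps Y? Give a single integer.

29

Checking all 132 ordered pairs for relation 'overlaps'; matching pairs in alphabetical order:
(C, H): C overlaps H ✓
(C, K): C overlaps K ✓
(C, Q): C overlaps Q ✓
(C, R): C overlaps R ✓
(C, V): C overlaps V ✓
(C, W): C overlaps W ✓
(D, W): D overlaps W ✓
(H, U): H overlaps U ✓
(K, R): K overlaps R ✓
(K, U): K overlaps U ✓
(P, H): P overlaps H ✓
(P, K): P overlaps K ✓
(P, Q): P overlaps Q ✓
(P, R): P overlaps R ✓
(P, V): P overlaps V ✓
(P, W): P overlaps W ✓
(Q, R): Q overlaps R ✓
(Q, U): Q overlaps U ✓
(R, U): R overlaps U ✓
(V, H): V overlaps H ✓
(V, K): V overlaps K ✓
(V, Q): V overlaps Q ✓
(V, R): V overlaps R ✓
(V, W): V overlaps W ✓
... plus 5 further pairs not listed.
Count: 29.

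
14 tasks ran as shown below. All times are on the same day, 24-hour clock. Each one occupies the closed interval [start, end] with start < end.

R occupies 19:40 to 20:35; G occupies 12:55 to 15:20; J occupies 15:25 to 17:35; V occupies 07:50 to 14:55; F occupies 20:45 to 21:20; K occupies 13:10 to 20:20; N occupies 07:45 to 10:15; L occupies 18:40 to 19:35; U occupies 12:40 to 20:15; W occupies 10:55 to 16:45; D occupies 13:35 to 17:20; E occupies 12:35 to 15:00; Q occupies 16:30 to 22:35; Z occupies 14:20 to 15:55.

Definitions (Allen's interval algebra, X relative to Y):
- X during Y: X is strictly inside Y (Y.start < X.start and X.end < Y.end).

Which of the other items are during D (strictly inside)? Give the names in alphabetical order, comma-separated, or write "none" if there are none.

Z

Target D = [13:35, 17:20].
E [12:35, 15:00] → overlaps → no.
F [20:45, 21:20] → after → no.
G [12:55, 15:20] → overlaps → no.
J [15:25, 17:35] → overlapped-by → no.
K [13:10, 20:20] → contains → no.
L [18:40, 19:35] → after → no.
N [07:45, 10:15] → before → no.
Q [16:30, 22:35] → overlapped-by → no.
R [19:40, 20:35] → after → no.
U [12:40, 20:15] → contains → no.
V [07:50, 14:55] → overlaps → no.
W [10:55, 16:45] → overlaps → no.
Z [14:20, 15:55] → during → yes.
Result: Z.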